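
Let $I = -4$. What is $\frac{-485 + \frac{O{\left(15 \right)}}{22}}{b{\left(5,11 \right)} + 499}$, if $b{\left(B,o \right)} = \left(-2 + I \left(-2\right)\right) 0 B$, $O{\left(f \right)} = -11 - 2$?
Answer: $- \frac{10683}{10978} \approx -0.97313$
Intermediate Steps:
$O{\left(f \right)} = -13$
$b{\left(B,o \right)} = 0$ ($b{\left(B,o \right)} = \left(-2 - -8\right) 0 B = \left(-2 + 8\right) 0 B = 6 \cdot 0 B = 0 B = 0$)
$\frac{-485 + \frac{O{\left(15 \right)}}{22}}{b{\left(5,11 \right)} + 499} = \frac{-485 - \frac{13}{22}}{0 + 499} = \frac{-485 - \frac{13}{22}}{499} = \left(-485 - \frac{13}{22}\right) \frac{1}{499} = \left(- \frac{10683}{22}\right) \frac{1}{499} = - \frac{10683}{10978}$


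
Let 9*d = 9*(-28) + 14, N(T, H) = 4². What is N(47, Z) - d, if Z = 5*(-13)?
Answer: 382/9 ≈ 42.444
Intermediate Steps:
Z = -65
N(T, H) = 16
d = -238/9 (d = (9*(-28) + 14)/9 = (-252 + 14)/9 = (⅑)*(-238) = -238/9 ≈ -26.444)
N(47, Z) - d = 16 - 1*(-238/9) = 16 + 238/9 = 382/9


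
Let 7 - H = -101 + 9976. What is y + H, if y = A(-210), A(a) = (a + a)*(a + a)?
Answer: 166532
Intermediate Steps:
A(a) = 4*a² (A(a) = (2*a)*(2*a) = 4*a²)
y = 176400 (y = 4*(-210)² = 4*44100 = 176400)
H = -9868 (H = 7 - (-101 + 9976) = 7 - 1*9875 = 7 - 9875 = -9868)
y + H = 176400 - 9868 = 166532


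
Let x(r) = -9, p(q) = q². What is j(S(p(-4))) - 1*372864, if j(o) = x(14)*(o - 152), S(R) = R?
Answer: -371640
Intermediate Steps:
j(o) = 1368 - 9*o (j(o) = -9*(o - 152) = -9*(-152 + o) = 1368 - 9*o)
j(S(p(-4))) - 1*372864 = (1368 - 9*(-4)²) - 1*372864 = (1368 - 9*16) - 372864 = (1368 - 144) - 372864 = 1224 - 372864 = -371640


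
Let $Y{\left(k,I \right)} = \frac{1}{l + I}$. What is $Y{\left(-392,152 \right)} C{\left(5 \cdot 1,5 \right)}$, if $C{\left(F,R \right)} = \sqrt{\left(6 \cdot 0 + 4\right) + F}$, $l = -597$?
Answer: $- \frac{3}{445} \approx -0.0067416$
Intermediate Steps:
$Y{\left(k,I \right)} = \frac{1}{-597 + I}$
$C{\left(F,R \right)} = \sqrt{4 + F}$ ($C{\left(F,R \right)} = \sqrt{\left(0 + 4\right) + F} = \sqrt{4 + F}$)
$Y{\left(-392,152 \right)} C{\left(5 \cdot 1,5 \right)} = \frac{\sqrt{4 + 5 \cdot 1}}{-597 + 152} = \frac{\sqrt{4 + 5}}{-445} = - \frac{\sqrt{9}}{445} = \left(- \frac{1}{445}\right) 3 = - \frac{3}{445}$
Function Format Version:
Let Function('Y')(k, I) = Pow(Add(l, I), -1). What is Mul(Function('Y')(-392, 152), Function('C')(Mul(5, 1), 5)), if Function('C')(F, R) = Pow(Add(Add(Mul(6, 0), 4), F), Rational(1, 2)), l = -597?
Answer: Rational(-3, 445) ≈ -0.0067416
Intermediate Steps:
Function('Y')(k, I) = Pow(Add(-597, I), -1)
Function('C')(F, R) = Pow(Add(4, F), Rational(1, 2)) (Function('C')(F, R) = Pow(Add(Add(0, 4), F), Rational(1, 2)) = Pow(Add(4, F), Rational(1, 2)))
Mul(Function('Y')(-392, 152), Function('C')(Mul(5, 1), 5)) = Mul(Pow(Add(-597, 152), -1), Pow(Add(4, Mul(5, 1)), Rational(1, 2))) = Mul(Pow(-445, -1), Pow(Add(4, 5), Rational(1, 2))) = Mul(Rational(-1, 445), Pow(9, Rational(1, 2))) = Mul(Rational(-1, 445), 3) = Rational(-3, 445)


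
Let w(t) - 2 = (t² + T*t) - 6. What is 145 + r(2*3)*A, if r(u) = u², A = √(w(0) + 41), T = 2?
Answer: 145 + 36*√37 ≈ 363.98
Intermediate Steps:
w(t) = -4 + t² + 2*t (w(t) = 2 + ((t² + 2*t) - 6) = 2 + (-6 + t² + 2*t) = -4 + t² + 2*t)
A = √37 (A = √((-4 + 0² + 2*0) + 41) = √((-4 + 0 + 0) + 41) = √(-4 + 41) = √37 ≈ 6.0828)
145 + r(2*3)*A = 145 + (2*3)²*√37 = 145 + 6²*√37 = 145 + 36*√37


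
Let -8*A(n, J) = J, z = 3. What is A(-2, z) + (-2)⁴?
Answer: 125/8 ≈ 15.625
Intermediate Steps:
A(n, J) = -J/8
A(-2, z) + (-2)⁴ = -⅛*3 + (-2)⁴ = -3/8 + 16 = 125/8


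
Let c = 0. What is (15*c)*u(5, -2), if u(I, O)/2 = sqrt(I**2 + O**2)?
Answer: 0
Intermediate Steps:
u(I, O) = 2*sqrt(I**2 + O**2)
(15*c)*u(5, -2) = (15*0)*(2*sqrt(5**2 + (-2)**2)) = 0*(2*sqrt(25 + 4)) = 0*(2*sqrt(29)) = 0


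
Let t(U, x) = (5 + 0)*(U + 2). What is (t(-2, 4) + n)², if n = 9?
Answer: 81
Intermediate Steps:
t(U, x) = 10 + 5*U (t(U, x) = 5*(2 + U) = 10 + 5*U)
(t(-2, 4) + n)² = ((10 + 5*(-2)) + 9)² = ((10 - 10) + 9)² = (0 + 9)² = 9² = 81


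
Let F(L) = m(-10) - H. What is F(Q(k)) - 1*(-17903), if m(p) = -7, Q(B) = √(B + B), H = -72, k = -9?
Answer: 17968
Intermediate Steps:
Q(B) = √2*√B (Q(B) = √(2*B) = √2*√B)
F(L) = 65 (F(L) = -7 - 1*(-72) = -7 + 72 = 65)
F(Q(k)) - 1*(-17903) = 65 - 1*(-17903) = 65 + 17903 = 17968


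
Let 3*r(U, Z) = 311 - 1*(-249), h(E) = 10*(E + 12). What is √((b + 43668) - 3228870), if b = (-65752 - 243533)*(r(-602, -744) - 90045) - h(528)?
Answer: √27788644023 ≈ 1.6670e+5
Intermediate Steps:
h(E) = 120 + 10*E (h(E) = 10*(12 + E) = 120 + 10*E)
r(U, Z) = 560/3 (r(U, Z) = (311 - 1*(-249))/3 = (311 + 249)/3 = (⅓)*560 = 560/3)
b = 27791829225 (b = (-65752 - 243533)*(560/3 - 90045) - (120 + 10*528) = -309285*(-269575/3) - (120 + 5280) = 27791834625 - 1*5400 = 27791834625 - 5400 = 27791829225)
√((b + 43668) - 3228870) = √((27791829225 + 43668) - 3228870) = √(27791872893 - 3228870) = √27788644023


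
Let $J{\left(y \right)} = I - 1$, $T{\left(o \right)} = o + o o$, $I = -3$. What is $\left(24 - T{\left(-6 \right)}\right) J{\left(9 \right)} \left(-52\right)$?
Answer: $-1248$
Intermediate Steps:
$T{\left(o \right)} = o + o^{2}$
$J{\left(y \right)} = -4$ ($J{\left(y \right)} = -3 - 1 = -4$)
$\left(24 - T{\left(-6 \right)}\right) J{\left(9 \right)} \left(-52\right) = \left(24 - - 6 \left(1 - 6\right)\right) \left(-4\right) \left(-52\right) = \left(24 - \left(-6\right) \left(-5\right)\right) \left(-4\right) \left(-52\right) = \left(24 - 30\right) \left(-4\right) \left(-52\right) = \left(-6\right) \left(-4\right) \left(-52\right) = 24 \left(-52\right) = -1248$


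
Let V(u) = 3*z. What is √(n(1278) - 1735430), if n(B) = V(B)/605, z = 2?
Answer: 2*I*√1312418930/55 ≈ 1317.4*I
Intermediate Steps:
V(u) = 6 (V(u) = 3*2 = 6)
n(B) = 6/605
√(n(1278) - 1735430) = √(6/605 - 1735430) = √(-1049935144/605) = 2*I*√1312418930/55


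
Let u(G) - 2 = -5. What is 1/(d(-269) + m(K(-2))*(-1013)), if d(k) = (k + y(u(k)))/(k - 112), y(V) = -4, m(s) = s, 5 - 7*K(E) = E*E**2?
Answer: -889/1671826 ≈ -0.00053175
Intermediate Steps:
K(E) = 5/7 - E**3/7 (K(E) = 5/7 - E*E**2/7 = 5/7 - E**3/7)
u(G) = -3 (u(G) = 2 - 5 = -3)
d(k) = (-4 + k)/(-112 + k) (d(k) = (k - 4)/(k - 112) = (-4 + k)/(-112 + k))
1/(d(-269) + m(K(-2))*(-1013)) = 1/((-4 - 269)/(-112 - 269) + (5/7 - 1/7*(-2)**3)*(-1013)) = 1/(-273/(-381) + (5/7 - 1/7*(-8))*(-1013)) = 1/(-1/381*(-273) + (5/7 + 8/7)*(-1013)) = 1/(91/127 + (13/7)*(-1013)) = 1/(91/127 - 13169/7) = 1/(-1671826/889) = -889/1671826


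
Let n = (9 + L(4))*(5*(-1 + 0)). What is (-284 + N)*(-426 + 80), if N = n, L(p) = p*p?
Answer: 141514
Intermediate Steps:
L(p) = p²
n = -125 (n = (9 + 4²)*(5*(-1 + 0)) = (9 + 16)*(5*(-1)) = 25*(-5) = -125)
N = -125
(-284 + N)*(-426 + 80) = (-284 - 125)*(-426 + 80) = -409*(-346) = 141514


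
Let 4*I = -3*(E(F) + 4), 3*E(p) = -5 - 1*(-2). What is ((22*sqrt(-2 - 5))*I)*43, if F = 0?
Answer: -4257*I*sqrt(7)/2 ≈ -5631.5*I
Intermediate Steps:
E(p) = -1 (E(p) = (-5 - 1*(-2))/3 = (-5 + 2)/3 = (1/3)*(-3) = -1)
I = -9/4 (I = (-3*(-1 + 4))/4 = (-3*3)/4 = (1/4)*(-9) = -9/4 ≈ -2.2500)
((22*sqrt(-2 - 5))*I)*43 = ((22*sqrt(-2 - 5))*(-9/4))*43 = ((22*sqrt(-7))*(-9/4))*43 = ((22*(I*sqrt(7)))*(-9/4))*43 = ((22*I*sqrt(7))*(-9/4))*43 = -99*I*sqrt(7)/2*43 = -4257*I*sqrt(7)/2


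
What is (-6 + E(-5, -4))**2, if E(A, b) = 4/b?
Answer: 49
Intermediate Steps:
(-6 + E(-5, -4))**2 = (-6 + 4/(-4))**2 = (-6 + 4*(-1/4))**2 = (-6 - 1)**2 = (-7)**2 = 49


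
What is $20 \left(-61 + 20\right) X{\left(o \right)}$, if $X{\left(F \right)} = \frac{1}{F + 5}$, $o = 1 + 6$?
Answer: $- \frac{205}{3} \approx -68.333$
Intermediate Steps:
$o = 7$
$X{\left(F \right)} = \frac{1}{5 + F}$
$20 \left(-61 + 20\right) X{\left(o \right)} = \frac{20 \left(-61 + 20\right)}{5 + 7} = \frac{20 \left(-41\right)}{12} = \left(-820\right) \frac{1}{12} = - \frac{205}{3}$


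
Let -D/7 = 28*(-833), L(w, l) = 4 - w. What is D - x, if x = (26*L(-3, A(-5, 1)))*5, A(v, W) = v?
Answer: 162358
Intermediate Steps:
x = 910 (x = (26*(4 - 1*(-3)))*5 = (26*(4 + 3))*5 = (26*7)*5 = 182*5 = 910)
D = 163268 (D = -196*(-833) = -7*(-23324) = 163268)
D - x = 163268 - 1*910 = 163268 - 910 = 162358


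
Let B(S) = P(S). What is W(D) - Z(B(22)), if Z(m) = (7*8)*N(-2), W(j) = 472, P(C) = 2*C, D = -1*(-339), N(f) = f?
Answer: 584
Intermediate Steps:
D = 339
B(S) = 2*S
Z(m) = -112 (Z(m) = (7*8)*(-2) = 56*(-2) = -112)
W(D) - Z(B(22)) = 472 - 1*(-112) = 472 + 112 = 584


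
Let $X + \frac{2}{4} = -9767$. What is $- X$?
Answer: $\frac{19535}{2} \approx 9767.5$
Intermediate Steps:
$X = - \frac{19535}{2}$ ($X = - \frac{1}{2} - 9767 = - \frac{19535}{2} \approx -9767.5$)
$- X = \left(-1\right) \left(- \frac{19535}{2}\right) = \frac{19535}{2}$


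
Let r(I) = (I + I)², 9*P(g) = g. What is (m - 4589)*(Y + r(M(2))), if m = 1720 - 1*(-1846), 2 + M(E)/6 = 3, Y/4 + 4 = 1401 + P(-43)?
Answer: -17532856/3 ≈ -5.8443e+6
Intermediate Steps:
P(g) = g/9
Y = 50120/9 (Y = -16 + 4*(1401 + (⅑)*(-43)) = -16 + 4*(1401 - 43/9) = -16 + 4*(12566/9) = -16 + 50264/9 = 50120/9 ≈ 5568.9)
M(E) = 6 (M(E) = -12 + 6*3 = -12 + 18 = 6)
m = 3566 (m = 1720 + 1846 = 3566)
r(I) = 4*I² (r(I) = (2*I)² = 4*I²)
(m - 4589)*(Y + r(M(2))) = (3566 - 4589)*(50120/9 + 4*6²) = -1023*(50120/9 + 4*36) = -1023*(50120/9 + 144) = -1023*51416/9 = -17532856/3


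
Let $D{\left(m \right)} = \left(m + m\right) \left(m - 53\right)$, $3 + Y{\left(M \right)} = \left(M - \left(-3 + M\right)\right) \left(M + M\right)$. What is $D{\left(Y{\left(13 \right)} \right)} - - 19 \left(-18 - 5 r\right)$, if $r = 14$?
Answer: $1628$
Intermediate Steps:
$Y{\left(M \right)} = -3 + 6 M$ ($Y{\left(M \right)} = -3 + \left(M - \left(-3 + M\right)\right) \left(M + M\right) = -3 + 3 \cdot 2 M = -3 + 6 M$)
$D{\left(m \right)} = 2 m \left(-53 + m\right)$
$D{\left(Y{\left(13 \right)} \right)} - - 19 \left(-18 - 5 r\right) = 2 \left(-3 + 6 \cdot 13\right) \left(-53 + \left(-3 + 6 \cdot 13\right)\right) - - 19 \left(-18 - 70\right) = 2 \left(-3 + 78\right) \left(-53 + \left(-3 + 78\right)\right) - - 19 \left(-18 - 70\right) = 2 \cdot 75 \left(-53 + 75\right) - \left(-19\right) \left(-88\right) = 2 \cdot 75 \cdot 22 - 1672 = 3300 - 1672 = 1628$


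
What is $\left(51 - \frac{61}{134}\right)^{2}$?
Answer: $\frac{45873529}{17956} \approx 2554.8$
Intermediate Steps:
$\left(51 - \frac{61}{134}\right)^{2} = \left(\frac{6773}{134}\right)^{2} = \frac{45873529}{17956}$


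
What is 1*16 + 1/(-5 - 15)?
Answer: 319/20 ≈ 15.950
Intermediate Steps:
1*16 + 1/(-5 - 15) = 16 + 1/(-20) = 16 - 1/20 = 319/20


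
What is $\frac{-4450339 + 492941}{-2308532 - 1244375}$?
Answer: $\frac{3957398}{3552907} \approx 1.1138$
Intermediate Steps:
$\frac{-4450339 + 492941}{-2308532 - 1244375} = - \frac{3957398}{-3552907} = \left(-3957398\right) \left(- \frac{1}{3552907}\right) = \frac{3957398}{3552907}$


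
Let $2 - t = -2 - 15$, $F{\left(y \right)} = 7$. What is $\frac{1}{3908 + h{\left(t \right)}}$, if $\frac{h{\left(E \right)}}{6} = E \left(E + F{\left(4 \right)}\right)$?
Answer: $\frac{1}{6872} \approx 0.00014552$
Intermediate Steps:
$t = 19$ ($t = 2 - \left(-2 - 15\right) = 2 - -17 = 2 + 17 = 19$)
$h{\left(E \right)} = 6 E \left(7 + E\right)$ ($h{\left(E \right)} = 6 E \left(E + 7\right) = 6 E \left(7 + E\right)$)
$\frac{1}{3908 + h{\left(t \right)}} = \frac{1}{3908 + 6 \cdot 19 \left(7 + 19\right)} = \frac{1}{3908 + 6 \cdot 19 \cdot 26} = \frac{1}{3908 + 2964} = \frac{1}{6872}$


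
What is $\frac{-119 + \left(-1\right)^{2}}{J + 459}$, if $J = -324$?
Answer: $- \frac{118}{135} \approx -0.87407$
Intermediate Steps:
$\frac{-119 + \left(-1\right)^{2}}{J + 459} = \frac{-119 + \left(-1\right)^{2}}{-324 + 459} = \frac{-119 + 1}{135} = \left(-118\right) \frac{1}{135} = - \frac{118}{135}$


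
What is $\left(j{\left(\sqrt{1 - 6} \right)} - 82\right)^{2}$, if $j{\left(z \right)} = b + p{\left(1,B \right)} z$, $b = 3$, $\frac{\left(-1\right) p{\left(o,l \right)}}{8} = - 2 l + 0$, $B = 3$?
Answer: $\left(79 - 48 i \sqrt{5}\right)^{2} \approx -5279.0 - 16958.0 i$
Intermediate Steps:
$p{\left(o,l \right)} = 16 l$ ($p{\left(o,l \right)} = - 8 \left(- 2 l + 0\right) = - 8 \left(- 2 l\right) = 16 l$)
$j{\left(z \right)} = 3 + 48 z$ ($j{\left(z \right)} = 3 + 16 \cdot 3 z = 3 + 48 z$)
$\left(j{\left(\sqrt{1 - 6} \right)} - 82\right)^{2} = \left(\left(3 + 48 \sqrt{1 - 6}\right) - 82\right)^{2} = \left(\left(3 + 48 \sqrt{-5}\right) - 82\right)^{2} = \left(\left(3 + 48 i \sqrt{5}\right) - 82\right)^{2} = \left(-79 + 48 i \sqrt{5}\right)^{2}$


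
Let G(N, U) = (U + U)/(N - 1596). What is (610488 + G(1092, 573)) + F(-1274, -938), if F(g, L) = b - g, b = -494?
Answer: 51346321/84 ≈ 6.1127e+5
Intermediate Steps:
G(N, U) = 2*U/(-1596 + N) (G(N, U) = (2*U)/(-1596 + N) = 2*U/(-1596 + N))
F(g, L) = -494 - g
(610488 + G(1092, 573)) + F(-1274, -938) = (610488 + 2*573/(-1596 + 1092)) + (-494 - 1*(-1274)) = (610488 + 2*573/(-504)) + (-494 + 1274) = (610488 + 2*573*(-1/504)) + 780 = (610488 - 191/84) + 780 = 51280801/84 + 780 = 51346321/84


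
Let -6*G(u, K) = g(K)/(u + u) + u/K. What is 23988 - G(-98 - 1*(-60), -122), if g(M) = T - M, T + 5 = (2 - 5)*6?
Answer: 667245613/27816 ≈ 23988.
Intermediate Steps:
T = -23 (T = -5 + (2 - 5)*6 = -5 - 3*6 = -5 - 18 = -23)
g(M) = -23 - M
G(u, K) = -u/(6*K) - (-23 - K)/(12*u) (G(u, K) = -((-23 - K)/(u + u) + u/K)/6 = -((-23 - K)/((2*u)) + u/K)/6 = -((-23 - K)*(1/(2*u)) + u/K)/6 = -((-23 - K)/(2*u) + u/K)/6 = -(u/K + (-23 - K)/(2*u))/6 = -u/(6*K) - (-23 - K)/(12*u))
23988 - G(-98 - 1*(-60), -122) = 23988 - (-2*(-98 - 1*(-60))**2 - 122*(23 - 122))/(12*(-122)*(-98 - 1*(-60))) = 23988 - (-1)*(-2*(-98 + 60)**2 - 122*(-99))/(12*122*(-98 + 60)) = 23988 - (-1)*(-2*(-38)**2 + 12078)/(12*122*(-38)) = 23988 - (-1)*(-1)*(-2*1444 + 12078)/(12*122*38) = 23988 - (-1)*(-1)*(-2888 + 12078)/(12*122*38) = 23988 - (-1)*(-1)*9190/(12*122*38) = 23988 - 1*4595/27816 = 23988 - 4595/27816 = 667245613/27816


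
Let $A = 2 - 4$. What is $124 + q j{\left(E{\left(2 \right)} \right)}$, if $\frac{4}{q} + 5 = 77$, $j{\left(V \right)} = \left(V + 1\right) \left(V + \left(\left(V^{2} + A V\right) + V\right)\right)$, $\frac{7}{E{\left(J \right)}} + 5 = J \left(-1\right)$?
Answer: $124$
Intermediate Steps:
$E{\left(J \right)} = \frac{7}{-5 - J}$ ($E{\left(J \right)} = \frac{7}{-5 + J \left(-1\right)} = \frac{7}{-5 - J}$)
$A = -2$
$j{\left(V \right)} = V^{2} \left(1 + V\right)$ ($j{\left(V \right)} = \left(V + 1\right) \left(V + \left(\left(V^{2} - 2 V\right) + V\right)\right) = \left(1 + V\right) \left(V + \left(V^{2} - V\right)\right) = \left(1 + V\right) V^{2} = V^{2} \left(1 + V\right)$)
$q = \frac{1}{18}$ ($q = \frac{4}{-5 + 77} = \frac{4}{72} = 4 \cdot \frac{1}{72} = \frac{1}{18} \approx 0.055556$)
$124 + q j{\left(E{\left(2 \right)} \right)} = 124 + \frac{\left(- \frac{7}{5 + 2}\right)^{2} \left(1 - \frac{7}{5 + 2}\right)}{18} = 124 + \frac{\left(- \frac{7}{7}\right)^{2} \left(1 - \frac{7}{7}\right)}{18} = 124 + \frac{\left(\left(-7\right) \frac{1}{7}\right)^{2} \left(1 - 1\right)}{18} = 124 + \frac{\left(-1\right)^{2} \left(1 - 1\right)}{18} = 124 + \frac{1 \cdot 0}{18} = 124 + \frac{1}{18} \cdot 0 = 124 + 0 = 124$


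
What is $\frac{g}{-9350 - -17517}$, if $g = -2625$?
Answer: $- \frac{2625}{8167} \approx -0.32142$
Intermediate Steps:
$\frac{g}{-9350 - -17517} = - \frac{2625}{-9350 - -17517} = - \frac{2625}{-9350 + 17517} = - \frac{2625}{8167}$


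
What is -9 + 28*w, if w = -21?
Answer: -597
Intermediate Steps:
-9 + 28*w = -9 + 28*(-21) = -9 - 588 = -597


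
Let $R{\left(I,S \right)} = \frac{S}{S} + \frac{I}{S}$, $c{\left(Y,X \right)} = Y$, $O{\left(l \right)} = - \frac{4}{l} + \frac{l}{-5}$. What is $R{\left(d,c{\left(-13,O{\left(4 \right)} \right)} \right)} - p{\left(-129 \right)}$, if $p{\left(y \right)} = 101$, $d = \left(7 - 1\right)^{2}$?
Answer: $- \frac{1336}{13} \approx -102.77$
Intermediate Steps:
$d = 36$ ($d = 6^{2} = 36$)
$O{\left(l \right)} = - \frac{4}{l} - \frac{l}{5}$ ($O{\left(l \right)} = - \frac{4}{l} + l \left(- \frac{1}{5}\right) = - \frac{4}{l} - \frac{l}{5}$)
$R{\left(I,S \right)} = 1 + \frac{I}{S}$
$R{\left(d,c{\left(-13,O{\left(4 \right)} \right)} \right)} - p{\left(-129 \right)} = \frac{36 - 13}{-13} - 101 = \left(- \frac{1}{13}\right) 23 - 101 = - \frac{23}{13} - 101 = - \frac{1336}{13}$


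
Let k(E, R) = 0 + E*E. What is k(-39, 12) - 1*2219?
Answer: -698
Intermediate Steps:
k(E, R) = E**2 (k(E, R) = 0 + E**2 = E**2)
k(-39, 12) - 1*2219 = (-39)**2 - 1*2219 = 1521 - 2219 = -698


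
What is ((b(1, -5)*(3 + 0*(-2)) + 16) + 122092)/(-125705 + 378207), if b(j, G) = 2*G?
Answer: 61039/126251 ≈ 0.48347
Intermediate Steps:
((b(1, -5)*(3 + 0*(-2)) + 16) + 122092)/(-125705 + 378207) = (((2*(-5))*(3 + 0*(-2)) + 16) + 122092)/(-125705 + 378207) = ((-10*(3 + 0) + 16) + 122092)/252502 = ((-10*3 + 16) + 122092)*(1/252502) = ((-30 + 16) + 122092)*(1/252502) = (-14 + 122092)*(1/252502) = 122078*(1/252502) = 61039/126251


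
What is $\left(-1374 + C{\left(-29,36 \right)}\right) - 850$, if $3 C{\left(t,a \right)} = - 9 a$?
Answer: $-2332$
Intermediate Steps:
$C{\left(t,a \right)} = - 3 a$ ($C{\left(t,a \right)} = \frac{\left(-9\right) a}{3} = - 3 a$)
$\left(-1374 + C{\left(-29,36 \right)}\right) - 850 = \left(-1374 - 108\right) - 850 = -1482 - 850 = -2332$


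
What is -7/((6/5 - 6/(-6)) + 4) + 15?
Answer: 430/31 ≈ 13.871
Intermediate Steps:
-7/((6/5 - 6/(-6)) + 4) + 15 = -7/((6*(⅕) - 6*(-⅙)) + 4) + 15 = -7/((6/5 + 1) + 4) + 15 = -7/(11/5 + 4) + 15 = -7/31/5 + 15 = -7*5/31 + 15 = -35/31 + 15 = 430/31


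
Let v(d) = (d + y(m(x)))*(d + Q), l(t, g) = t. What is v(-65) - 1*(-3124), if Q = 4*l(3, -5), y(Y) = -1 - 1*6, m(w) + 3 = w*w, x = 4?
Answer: 6940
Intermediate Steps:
m(w) = -3 + w² (m(w) = -3 + w*w = -3 + w²)
y(Y) = -7 (y(Y) = -1 - 6 = -7)
Q = 12 (Q = 4*3 = 12)
v(d) = (-7 + d)*(12 + d) (v(d) = (d - 7)*(d + 12) = (-7 + d)*(12 + d))
v(-65) - 1*(-3124) = (-84 + (-65)² + 5*(-65)) - 1*(-3124) = (-84 + 4225 - 325) + 3124 = 3816 + 3124 = 6940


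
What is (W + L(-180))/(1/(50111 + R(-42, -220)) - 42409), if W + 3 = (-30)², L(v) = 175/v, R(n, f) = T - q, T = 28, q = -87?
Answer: -270023347/12780206598 ≈ -0.021128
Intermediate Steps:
R(n, f) = 115 (R(n, f) = 28 - 1*(-87) = 28 + 87 = 115)
W = 897 (W = -3 + (-30)² = -3 + 900 = 897)
(W + L(-180))/(1/(50111 + R(-42, -220)) - 42409) = (897 + 175/(-180))/(1/(50111 + 115) - 42409) = (897 + 175*(-1/180))/(1/50226 - 42409) = (897 - 35/36)/(1/50226 - 42409) = 32257/(36*(-2130034433/50226)) = (32257/36)*(-50226/2130034433) = -270023347/12780206598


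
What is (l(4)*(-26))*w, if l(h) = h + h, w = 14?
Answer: -2912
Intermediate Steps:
l(h) = 2*h
(l(4)*(-26))*w = ((2*4)*(-26))*14 = (8*(-26))*14 = -208*14 = -2912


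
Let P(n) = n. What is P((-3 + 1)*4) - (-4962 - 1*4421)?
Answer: 9375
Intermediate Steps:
P((-3 + 1)*4) - (-4962 - 1*4421) = (-3 + 1)*4 - (-4962 - 1*4421) = -2*4 - (-4962 - 4421) = -8 - 1*(-9383) = -8 + 9383 = 9375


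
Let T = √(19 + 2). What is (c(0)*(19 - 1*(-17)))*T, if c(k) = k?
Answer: 0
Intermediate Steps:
T = √21 ≈ 4.5826
(c(0)*(19 - 1*(-17)))*T = (0*(19 - 1*(-17)))*√21 = (0*(19 + 17))*√21 = (0*36)*√21 = 0*√21 = 0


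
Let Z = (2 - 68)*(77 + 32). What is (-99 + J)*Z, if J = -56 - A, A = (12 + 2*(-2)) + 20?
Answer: 1316502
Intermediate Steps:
A = 28 (A = (12 - 4) + 20 = 8 + 20 = 28)
Z = -7194 (Z = -66*109 = -7194)
J = -84 (J = -56 - 1*28 = -56 - 28 = -84)
(-99 + J)*Z = (-99 - 84)*(-7194) = -183*(-7194) = 1316502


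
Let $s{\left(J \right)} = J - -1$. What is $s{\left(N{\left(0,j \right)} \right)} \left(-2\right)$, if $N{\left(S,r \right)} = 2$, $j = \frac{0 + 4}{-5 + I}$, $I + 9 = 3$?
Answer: $-6$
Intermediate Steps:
$I = -6$ ($I = -9 + 3 = -6$)
$j = - \frac{4}{11}$ ($j = \frac{0 + 4}{-5 - 6} = \frac{4}{-11} = 4 \left(- \frac{1}{11}\right) = - \frac{4}{11} \approx -0.36364$)
$s{\left(J \right)} = 1 + J$ ($s{\left(J \right)} = J + 1 = 1 + J$)
$s{\left(N{\left(0,j \right)} \right)} \left(-2\right) = \left(1 + 2\right) \left(-2\right) = 3 \left(-2\right) = -6$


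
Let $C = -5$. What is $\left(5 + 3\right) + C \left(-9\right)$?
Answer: $53$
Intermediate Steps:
$\left(5 + 3\right) + C \left(-9\right) = \left(5 + 3\right) - -45 = 8 + 45 = 53$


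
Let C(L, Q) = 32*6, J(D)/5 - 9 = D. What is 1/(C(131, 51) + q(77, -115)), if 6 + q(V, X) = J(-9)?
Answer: 1/186 ≈ 0.0053763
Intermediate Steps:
J(D) = 45 + 5*D
q(V, X) = -6 (q(V, X) = -6 + (45 + 5*(-9)) = -6 + (45 - 45) = -6 + 0 = -6)
C(L, Q) = 192
1/(C(131, 51) + q(77, -115)) = 1/(192 - 6) = 1/186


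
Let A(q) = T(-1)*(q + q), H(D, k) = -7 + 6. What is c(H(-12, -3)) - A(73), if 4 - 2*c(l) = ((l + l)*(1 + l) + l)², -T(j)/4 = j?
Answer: -1165/2 ≈ -582.50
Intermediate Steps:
T(j) = -4*j
H(D, k) = -1
A(q) = 8*q (A(q) = (-4*(-1))*(q + q) = 4*(2*q) = 8*q)
c(l) = 2 - (l + 2*l*(1 + l))²/2 (c(l) = 2 - ((l + l)*(1 + l) + l)²/2 = 2 - ((2*l)*(1 + l) + l)²/2 = 2 - (2*l*(1 + l) + l)²/2 = 2 - (l + 2*l*(1 + l))²/2)
c(H(-12, -3)) - A(73) = (2 - ½*(-1)²*(3 + 2*(-1))²) - 8*73 = (2 - ½*1*(3 - 2)²) - 1*584 = (2 - ½*1*1²) - 584 = (2 - ½*1*1) - 584 = (2 - ½) - 584 = 3/2 - 584 = -1165/2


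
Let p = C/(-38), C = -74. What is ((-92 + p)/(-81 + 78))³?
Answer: 5008988431/185193 ≈ 27047.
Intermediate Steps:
p = 37/19 (p = -74/(-38) = -74*(-1/38) = 37/19 ≈ 1.9474)
((-92 + p)/(-81 + 78))³ = ((-92 + 37/19)/(-81 + 78))³ = (-1711/19/(-3))³ = (-1711/19*(-⅓))³ = (1711/57)³ = 5008988431/185193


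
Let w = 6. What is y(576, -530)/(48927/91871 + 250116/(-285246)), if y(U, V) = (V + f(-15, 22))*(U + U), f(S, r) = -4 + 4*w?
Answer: 197390414557440/115668923 ≈ 1.7065e+6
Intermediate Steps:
f(S, r) = 20 (f(S, r) = -4 + 4*6 = -4 + 24 = 20)
y(U, V) = 2*U*(20 + V) (y(U, V) = (V + 20)*(U + U) = (20 + V)*(2*U) = 2*U*(20 + V))
y(576, -530)/(48927/91871 + 250116/(-285246)) = (2*576*(20 - 530))/(48927/91871 + 250116/(-285246)) = (2*576*(-510))/(48927*(1/91871) + 250116*(-1/285246)) = -587520/(48927/91871 - 41686/47541) = -587520/(-115668923/335972247) = -587520*(-335972247/115668923) = 197390414557440/115668923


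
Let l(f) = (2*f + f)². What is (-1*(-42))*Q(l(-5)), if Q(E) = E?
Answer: 9450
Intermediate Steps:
l(f) = 9*f² (l(f) = (3*f)² = 9*f²)
(-1*(-42))*Q(l(-5)) = (-1*(-42))*(9*(-5)²) = 42*(9*25) = 42*225 = 9450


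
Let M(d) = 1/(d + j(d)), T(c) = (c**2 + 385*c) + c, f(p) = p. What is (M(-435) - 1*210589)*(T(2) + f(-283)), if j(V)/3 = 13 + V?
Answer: -176598461770/1701 ≈ -1.0382e+8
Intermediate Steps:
j(V) = 39 + 3*V (j(V) = 3*(13 + V) = 39 + 3*V)
T(c) = c**2 + 386*c
M(d) = 1/(39 + 4*d) (M(d) = 1/(d + (39 + 3*d)) = 1/(39 + 4*d))
(M(-435) - 1*210589)*(T(2) + f(-283)) = (1/(39 + 4*(-435)) - 1*210589)*(2*(386 + 2) - 283) = (1/(39 - 1740) - 210589)*(2*388 - 283) = (1/(-1701) - 210589)*(776 - 283) = (-1/1701 - 210589)*493 = -358211890/1701*493 = -176598461770/1701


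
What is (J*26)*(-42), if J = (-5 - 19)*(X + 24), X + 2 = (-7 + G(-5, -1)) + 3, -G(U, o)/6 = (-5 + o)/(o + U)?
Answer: 314496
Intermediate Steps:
G(U, o) = -6*(-5 + o)/(U + o) (G(U, o) = -6*(-5 + o)/(o + U) = -6*(-5 + o)/(U + o))
X = -12 (X = -2 + ((-7 + 6*(5 - 1*(-1))/(-5 - 1)) + 3) = -2 + ((-7 + 6*(5 + 1)/(-6)) + 3) = -2 + ((-7 + 6*(-⅙)*6) + 3) = -2 + ((-7 - 6) + 3) = -2 + (-13 + 3) = -2 - 10 = -12)
J = -288 (J = (-5 - 19)*(-12 + 24) = -24*12 = -288)
(J*26)*(-42) = -288*26*(-42) = -7488*(-42) = 314496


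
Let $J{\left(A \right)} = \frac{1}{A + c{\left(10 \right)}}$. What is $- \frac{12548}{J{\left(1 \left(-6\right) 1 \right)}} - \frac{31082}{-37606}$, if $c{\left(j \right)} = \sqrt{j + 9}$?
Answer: $\frac{1415655805}{18803} - 12548 \sqrt{19} \approx 20593.0$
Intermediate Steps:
$c{\left(j \right)} = \sqrt{9 + j}$
$J{\left(A \right)} = \frac{1}{A + \sqrt{19}}$ ($J{\left(A \right)} = \frac{1}{A + \sqrt{9 + 10}} = \frac{1}{A + \sqrt{19}}$)
$- \frac{12548}{J{\left(1 \left(-6\right) 1 \right)}} - \frac{31082}{-37606} = - \frac{12548}{\frac{1}{1 \left(-6\right) 1 + \sqrt{19}}} - \frac{31082}{-37606} = - \frac{12548}{\frac{1}{\left(-6\right) 1 + \sqrt{19}}} - - \frac{15541}{18803} = - \frac{12548}{\frac{1}{-6 + \sqrt{19}}} + \frac{15541}{18803} = - 12548 \left(-6 + \sqrt{19}\right) + \frac{15541}{18803} = \left(75288 - 12548 \sqrt{19}\right) + \frac{15541}{18803} = \frac{1415655805}{18803} - 12548 \sqrt{19}$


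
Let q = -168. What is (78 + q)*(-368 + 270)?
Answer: 8820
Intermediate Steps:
(78 + q)*(-368 + 270) = (78 - 168)*(-368 + 270) = -90*(-98) = 8820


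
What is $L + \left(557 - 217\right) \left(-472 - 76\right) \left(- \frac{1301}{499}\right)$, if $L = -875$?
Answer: $\frac{241965695}{499} \approx 4.849 \cdot 10^{5}$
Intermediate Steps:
$L + \left(557 - 217\right) \left(-472 - 76\right) \left(- \frac{1301}{499}\right) = -875 + \left(557 - 217\right) \left(-472 - 76\right) \left(- \frac{1301}{499}\right) = -875 + 340 \left(-548\right) \left(\left(-1301\right) \frac{1}{499}\right) = -875 - - \frac{242402320}{499} = -875 + \frac{242402320}{499} = \frac{241965695}{499}$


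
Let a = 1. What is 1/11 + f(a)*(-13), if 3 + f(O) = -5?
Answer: 1145/11 ≈ 104.09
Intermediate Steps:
f(O) = -8 (f(O) = -3 - 5 = -8)
1/11 + f(a)*(-13) = 1/11 - 8*(-13) = 1/11 + 104 = 1145/11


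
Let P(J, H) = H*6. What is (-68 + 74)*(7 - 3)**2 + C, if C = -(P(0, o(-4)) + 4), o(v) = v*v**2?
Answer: 476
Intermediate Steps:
o(v) = v**3
P(J, H) = 6*H
C = 380 (C = -(6*(-4)**3 + 4) = -(6*(-64) + 4) = -(-384 + 4) = -1*(-380) = 380)
(-68 + 74)*(7 - 3)**2 + C = (-68 + 74)*(7 - 3)**2 + 380 = 6*4**2 + 380 = 6*16 + 380 = 96 + 380 = 476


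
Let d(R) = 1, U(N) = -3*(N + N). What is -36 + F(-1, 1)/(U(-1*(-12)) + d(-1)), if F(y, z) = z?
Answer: -2557/71 ≈ -36.014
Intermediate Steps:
U(N) = -6*N
-36 + F(-1, 1)/(U(-1*(-12)) + d(-1)) = -36 + 1/(-(-6)*(-12) + 1) = -36 + 1/(-6*12 + 1) = -36 + 1/(-72 + 1) = -36 + 1/(-71) = -36 + 1*(-1/71) = -36 - 1/71 = -2557/71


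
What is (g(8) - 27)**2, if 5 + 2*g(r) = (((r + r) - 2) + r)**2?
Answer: 180625/4 ≈ 45156.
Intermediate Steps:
g(r) = -5/2 + (-2 + 3*r)**2/2 (g(r) = -5/2 + (((r + r) - 2) + r)**2/2 = -5/2 + ((2*r - 2) + r)**2/2 = -5/2 + ((-2 + 2*r) + r)**2/2 = -5/2 + (-2 + 3*r)**2/2)
(g(8) - 27)**2 = ((-5/2 + (-2 + 3*8)**2/2) - 27)**2 = ((-5/2 + (-2 + 24)**2/2) - 27)**2 = ((-5/2 + (1/2)*22**2) - 27)**2 = ((-5/2 + (1/2)*484) - 27)**2 = ((-5/2 + 242) - 27)**2 = (479/2 - 27)**2 = (425/2)**2 = 180625/4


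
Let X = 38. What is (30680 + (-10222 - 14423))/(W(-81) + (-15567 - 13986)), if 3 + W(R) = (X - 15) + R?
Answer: -355/1742 ≈ -0.20379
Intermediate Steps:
W(R) = 20 + R (W(R) = -3 + ((38 - 15) + R) = -3 + (23 + R) = 20 + R)
(30680 + (-10222 - 14423))/(W(-81) + (-15567 - 13986)) = (30680 + (-10222 - 14423))/((20 - 81) + (-15567 - 13986)) = (30680 - 24645)/(-61 - 29553) = 6035/(-29614) = 6035*(-1/29614) = -355/1742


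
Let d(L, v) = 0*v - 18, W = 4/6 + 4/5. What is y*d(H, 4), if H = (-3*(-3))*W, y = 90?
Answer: -1620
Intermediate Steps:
W = 22/15 (W = 4*(⅙) + 4*(⅕) = ⅔ + ⅘ = 22/15 ≈ 1.4667)
H = 66/5 (H = -3*(-3)*(22/15) = 9*(22/15) = 66/5 ≈ 13.200)
d(L, v) = -18 (d(L, v) = 0 - 18 = -18)
y*d(H, 4) = 90*(-18) = -1620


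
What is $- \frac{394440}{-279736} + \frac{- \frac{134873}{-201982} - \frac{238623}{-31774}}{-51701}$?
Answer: $\frac{4089458017547197961}{2900560209418038739} \approx 1.4099$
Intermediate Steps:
$- \frac{394440}{-279736} + \frac{- \frac{134873}{-201982} - \frac{238623}{-31774}}{-51701} = \left(-394440\right) \left(- \frac{1}{279736}\right) + \left(\left(-134873\right) \left(- \frac{1}{201982}\right) - - \frac{238623}{31774}\right) \left(- \frac{1}{51701}\right) = \frac{49305}{34967} + \left(\frac{134873}{201982} + \frac{238623}{31774}\right) \left(- \frac{1}{51701}\right) = \frac{49305}{34967} + \frac{13120751372}{1604444017} \left(- \frac{1}{51701}\right) = \frac{49305}{34967} - \frac{13120751372}{82951360122917} = \frac{4089458017547197961}{2900560209418038739}$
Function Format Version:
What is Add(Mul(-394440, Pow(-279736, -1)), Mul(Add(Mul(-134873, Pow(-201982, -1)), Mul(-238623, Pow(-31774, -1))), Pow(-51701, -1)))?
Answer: Rational(4089458017547197961, 2900560209418038739) ≈ 1.4099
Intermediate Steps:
Add(Mul(-394440, Pow(-279736, -1)), Mul(Add(Mul(-134873, Pow(-201982, -1)), Mul(-238623, Pow(-31774, -1))), Pow(-51701, -1))) = Add(Mul(-394440, Rational(-1, 279736)), Mul(Add(Mul(-134873, Rational(-1, 201982)), Mul(-238623, Rational(-1, 31774))), Rational(-1, 51701))) = Add(Rational(49305, 34967), Mul(Add(Rational(134873, 201982), Rational(238623, 31774)), Rational(-1, 51701))) = Add(Rational(49305, 34967), Mul(Rational(13120751372, 1604444017), Rational(-1, 51701))) = Add(Rational(49305, 34967), Rational(-13120751372, 82951360122917)) = Rational(4089458017547197961, 2900560209418038739)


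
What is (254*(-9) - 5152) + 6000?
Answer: -1438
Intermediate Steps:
(254*(-9) - 5152) + 6000 = (-2286 - 5152) + 6000 = -7438 + 6000 = -1438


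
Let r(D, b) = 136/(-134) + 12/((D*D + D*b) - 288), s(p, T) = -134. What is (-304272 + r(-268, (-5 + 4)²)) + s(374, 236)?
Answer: -121127508463/397913 ≈ -3.0441e+5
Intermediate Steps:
r(D, b) = -68/67 + 12/(-288 + D² + D*b) (r(D, b) = 136*(-1/134) + 12/((D² + D*b) - 288) = -68/67 + 12/(-288 + D² + D*b))
(-304272 + r(-268, (-5 + 4)²)) + s(374, 236) = (-304272 + 4*(5097 - 17*(-268)² - 17*(-268)*(-5 + 4)²)/(67*(-288 + (-268)² - 268*(-5 + 4)²))) - 134 = (-304272 + 4*(5097 - 17*71824 - 17*(-268)*(-1)²)/(67*(-288 + 71824 - 268*(-1)²))) - 134 = (-304272 + 4*(5097 - 1221008 - 17*(-268)*1)/(67*(-288 + 71824 - 268*1))) - 134 = (-304272 + 4*(5097 - 1221008 + 4556)/(67*(-288 + 71824 - 268))) - 134 = (-304272 + (4/67)*(-1211355)/71268) - 134 = (-304272 + (4/67)*(1/71268)*(-1211355)) - 134 = (-304272 - 403785/397913) - 134 = -121074188121/397913 - 134 = -121127508463/397913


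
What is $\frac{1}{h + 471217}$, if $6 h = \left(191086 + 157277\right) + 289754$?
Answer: $\frac{6}{3465419} \approx 1.7314 \cdot 10^{-6}$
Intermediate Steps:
$h = \frac{638117}{6}$ ($h = \frac{\left(191086 + 157277\right) + 289754}{6} = \frac{348363 + 289754}{6} = \frac{1}{6} \cdot 638117 = \frac{638117}{6} \approx 1.0635 \cdot 10^{5}$)
$\frac{1}{h + 471217} = \frac{1}{\frac{638117}{6} + 471217} = \frac{1}{\frac{3465419}{6}} = \frac{6}{3465419}$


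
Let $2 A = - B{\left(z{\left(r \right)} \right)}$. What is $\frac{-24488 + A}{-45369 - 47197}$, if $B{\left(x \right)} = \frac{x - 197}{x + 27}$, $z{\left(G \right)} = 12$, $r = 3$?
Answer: $\frac{61609}{232908} \approx 0.26452$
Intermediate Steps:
$B{\left(x \right)} = \frac{-197 + x}{27 + x}$
$A = \frac{185}{78}$ ($A = \frac{\left(-1\right) \frac{-197 + 12}{27 + 12}}{2} = \frac{\left(-1\right) \frac{1}{39} \left(-185\right)}{2} = \frac{\left(-1\right) \left(- \frac{185}{39}\right)}{2} = \frac{1}{2} \cdot \frac{185}{39} = \frac{185}{78} \approx 2.3718$)
$\frac{-24488 + A}{-45369 - 47197} = \frac{-24488 + \frac{185}{78}}{-45369 - 47197} = - \frac{1909879}{78 \left(-92566\right)} = \left(- \frac{1909879}{78}\right) \left(- \frac{1}{92566}\right) = \frac{61609}{232908}$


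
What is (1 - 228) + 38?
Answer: -189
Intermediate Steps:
(1 - 228) + 38 = -227 + 38 = -189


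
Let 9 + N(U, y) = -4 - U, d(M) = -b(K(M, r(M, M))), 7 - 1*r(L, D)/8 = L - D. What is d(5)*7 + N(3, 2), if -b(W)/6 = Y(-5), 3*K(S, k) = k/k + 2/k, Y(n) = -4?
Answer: -184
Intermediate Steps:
r(L, D) = 56 - 8*L + 8*D (r(L, D) = 56 - 8*(L - D) = 56 + (-8*L + 8*D) = 56 - 8*L + 8*D)
K(S, k) = 1/3 + 2/(3*k) (K(S, k) = (k/k + 2/k)/3 = (1 + 2/k)/3 = 1/3 + 2/(3*k))
b(W) = 24 (b(W) = -6*(-4) = 24)
d(M) = -24 (d(M) = -1*24 = -24)
N(U, y) = -13 - U (N(U, y) = -9 + (-4 - U) = -13 - U)
d(5)*7 + N(3, 2) = -24*7 + (-13 - 1*3) = -168 + (-13 - 3) = -168 - 16 = -184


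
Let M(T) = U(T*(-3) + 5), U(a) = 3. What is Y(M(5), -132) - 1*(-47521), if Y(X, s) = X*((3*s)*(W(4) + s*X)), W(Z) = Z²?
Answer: 498961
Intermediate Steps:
M(T) = 3
Y(X, s) = 3*X*s*(16 + X*s) (Y(X, s) = X*((3*s)*(4² + s*X)) = X*((3*s)*(16 + X*s)) = X*(3*s*(16 + X*s)) = 3*X*s*(16 + X*s))
Y(M(5), -132) - 1*(-47521) = 3*3*(-132)*(16 + 3*(-132)) - 1*(-47521) = 3*3*(-132)*(16 - 396) + 47521 = 3*3*(-132)*(-380) + 47521 = 451440 + 47521 = 498961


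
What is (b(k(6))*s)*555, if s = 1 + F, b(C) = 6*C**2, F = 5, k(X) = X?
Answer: 719280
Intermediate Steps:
s = 6 (s = 1 + 5 = 6)
(b(k(6))*s)*555 = ((6*6**2)*6)*555 = ((6*36)*6)*555 = (216*6)*555 = 1296*555 = 719280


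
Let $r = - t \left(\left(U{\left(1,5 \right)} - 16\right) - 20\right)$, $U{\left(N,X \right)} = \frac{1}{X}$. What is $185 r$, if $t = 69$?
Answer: $456987$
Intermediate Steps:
$r = \frac{12351}{5}$ ($r = - 69 \left(\left(\frac{1}{5} - 16\right) - 20\right) = - 69 \left(- \frac{79}{5} - 20\right) = - \frac{69 \left(-179\right)}{5} = \left(-1\right) \left(- \frac{12351}{5}\right) = \frac{12351}{5} \approx 2470.2$)
$185 r = 185 \cdot \frac{12351}{5} = 456987$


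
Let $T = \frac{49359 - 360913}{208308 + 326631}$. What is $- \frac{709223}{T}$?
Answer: $\frac{379391042397}{311554} \approx 1.2177 \cdot 10^{6}$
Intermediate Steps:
$T = - \frac{311554}{534939} \approx -0.58241$
$- \frac{709223}{T} = - \frac{709223}{- \frac{311554}{534939}} = \left(-709223\right) \left(- \frac{534939}{311554}\right) = \frac{379391042397}{311554}$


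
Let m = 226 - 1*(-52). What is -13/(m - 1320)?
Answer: 13/1042 ≈ 0.012476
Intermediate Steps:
m = 278 (m = 226 + 52 = 278)
-13/(m - 1320) = -13/(278 - 1320) = -13/(-1042) = -1/1042*(-13) = 13/1042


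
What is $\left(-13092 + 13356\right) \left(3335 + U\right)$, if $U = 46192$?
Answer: $13075128$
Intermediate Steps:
$\left(-13092 + 13356\right) \left(3335 + U\right) = \left(-13092 + 13356\right) \left(3335 + 46192\right) = 264 \cdot 49527 = 13075128$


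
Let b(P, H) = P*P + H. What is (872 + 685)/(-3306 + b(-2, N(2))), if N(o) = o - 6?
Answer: -519/1102 ≈ -0.47096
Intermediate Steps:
N(o) = -6 + o
b(P, H) = H + P² (b(P, H) = P² + H = H + P²)
(872 + 685)/(-3306 + b(-2, N(2))) = (872 + 685)/(-3306 + ((-6 + 2) + (-2)²)) = 1557/(-3306 + (-4 + 4)) = 1557/(-3306 + 0) = 1557/(-3306) = 1557*(-1/3306) = -519/1102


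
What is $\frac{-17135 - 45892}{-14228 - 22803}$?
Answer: $\frac{63027}{37031} \approx 1.702$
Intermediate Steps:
$\frac{-17135 - 45892}{-14228 - 22803} = - \frac{63027}{-37031} = \left(-63027\right) \left(- \frac{1}{37031}\right) = \frac{63027}{37031}$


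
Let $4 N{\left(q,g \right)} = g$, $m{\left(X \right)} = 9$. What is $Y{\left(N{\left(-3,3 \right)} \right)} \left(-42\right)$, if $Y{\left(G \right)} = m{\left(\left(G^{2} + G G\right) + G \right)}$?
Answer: $-378$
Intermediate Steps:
$N{\left(q,g \right)} = \frac{g}{4}$
$Y{\left(G \right)} = 9$
$Y{\left(N{\left(-3,3 \right)} \right)} \left(-42\right) = 9 \left(-42\right) = -378$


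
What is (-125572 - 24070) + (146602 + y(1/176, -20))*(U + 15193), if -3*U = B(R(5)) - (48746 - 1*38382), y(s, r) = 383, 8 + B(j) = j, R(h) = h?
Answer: 2740924628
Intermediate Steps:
B(j) = -8 + j
U = 10367/3 (U = -((-8 + 5) - (48746 - 1*38382))/3 = -(-3 - (48746 - 38382))/3 = -(-3 - 1*10364)/3 = -(-3 - 10364)/3 = -1/3*(-10367) = 10367/3 ≈ 3455.7)
(-125572 - 24070) + (146602 + y(1/176, -20))*(U + 15193) = (-125572 - 24070) + (146602 + 383)*(10367/3 + 15193) = -149642 + 146985*(55946/3) = -149642 + 2741074270 = 2740924628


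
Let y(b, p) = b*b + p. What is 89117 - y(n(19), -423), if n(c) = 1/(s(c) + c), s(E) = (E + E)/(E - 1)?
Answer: 3232393919/36100 ≈ 89540.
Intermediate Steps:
s(E) = 2*E/(-1 + E) (s(E) = (2*E)/(-1 + E) = 2*E/(-1 + E))
n(c) = 1/(c + 2*c/(-1 + c)) (n(c) = 1/(2*c/(-1 + c) + c) = 1/(c + 2*c/(-1 + c)))
y(b, p) = p + b² (y(b, p) = b² + p = p + b²)
89117 - y(n(19), -423) = 89117 - (-423 + ((-1 + 19)/(19*(1 + 19)))²) = 89117 - (-423 + ((1/19)*18/20)²) = 89117 - (-423 + ((1/19)*(1/20)*18)²) = 89117 - (-423 + (9/190)²) = 89117 - (-423 + 81/36100) = 89117 - 1*(-15270219/36100) = 89117 + 15270219/36100 = 3232393919/36100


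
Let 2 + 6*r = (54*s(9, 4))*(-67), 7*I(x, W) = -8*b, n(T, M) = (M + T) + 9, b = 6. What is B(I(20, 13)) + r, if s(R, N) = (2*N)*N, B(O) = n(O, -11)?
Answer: -405409/21 ≈ -19305.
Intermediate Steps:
n(T, M) = 9 + M + T
I(x, W) = -48/7 (I(x, W) = (-8*6)/7 = (⅐)*(-48) = -48/7)
B(O) = -2 + O (B(O) = 9 - 11 + O = -2 + O)
s(R, N) = 2*N²
r = -57889/3 (r = -⅓ + ((54*(2*4²))*(-67))/6 = -⅓ + ((54*(2*16))*(-67))/6 = -⅓ + ((54*32)*(-67))/6 = -⅓ + (1728*(-67))/6 = -⅓ + (⅙)*(-115776) = -⅓ - 19296 = -57889/3 ≈ -19296.)
B(I(20, 13)) + r = (-2 - 48/7) - 57889/3 = -62/7 - 57889/3 = -405409/21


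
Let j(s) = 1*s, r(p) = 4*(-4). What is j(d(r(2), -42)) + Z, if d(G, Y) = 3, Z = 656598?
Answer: 656601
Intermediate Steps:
r(p) = -16
j(s) = s
j(d(r(2), -42)) + Z = 3 + 656598 = 656601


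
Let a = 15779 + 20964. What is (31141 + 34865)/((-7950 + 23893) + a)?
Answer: 3667/2927 ≈ 1.2528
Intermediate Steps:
a = 36743
(31141 + 34865)/((-7950 + 23893) + a) = (31141 + 34865)/((-7950 + 23893) + 36743) = 66006/(15943 + 36743) = 66006/52686 = 66006*(1/52686) = 3667/2927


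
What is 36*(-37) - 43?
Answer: -1375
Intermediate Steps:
36*(-37) - 43 = -1332 - 43 = -1375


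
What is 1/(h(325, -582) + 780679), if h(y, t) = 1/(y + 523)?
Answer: 848/662015793 ≈ 1.2809e-6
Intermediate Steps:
h(y, t) = 1/(523 + y)
1/(h(325, -582) + 780679) = 1/(1/(523 + 325) + 780679) = 1/(1/848 + 780679) = 1/(662015793/848) = 848/662015793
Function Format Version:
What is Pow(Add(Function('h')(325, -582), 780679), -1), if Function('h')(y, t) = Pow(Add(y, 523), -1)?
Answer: Rational(848, 662015793) ≈ 1.2809e-6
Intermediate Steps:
Function('h')(y, t) = Pow(Add(523, y), -1)
Pow(Add(Function('h')(325, -582), 780679), -1) = Pow(Add(Pow(Add(523, 325), -1), 780679), -1) = Pow(Add(Pow(848, -1), 780679), -1) = Pow(Add(Rational(1, 848), 780679), -1) = Pow(Rational(662015793, 848), -1) = Rational(848, 662015793)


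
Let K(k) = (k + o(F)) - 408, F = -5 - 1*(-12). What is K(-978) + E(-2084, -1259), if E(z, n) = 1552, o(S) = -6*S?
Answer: 124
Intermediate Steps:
F = 7 (F = -5 + 12 = 7)
K(k) = -450 + k (K(k) = (k - 6*7) - 408 = (k - 42) - 408 = (-42 + k) - 408 = -450 + k)
K(-978) + E(-2084, -1259) = (-450 - 978) + 1552 = -1428 + 1552 = 124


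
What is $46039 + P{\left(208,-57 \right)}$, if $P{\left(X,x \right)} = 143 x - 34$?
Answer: $37854$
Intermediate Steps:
$P{\left(X,x \right)} = -34 + 143 x$
$46039 + P{\left(208,-57 \right)} = 46039 + \left(-34 + 143 \left(-57\right)\right) = 46039 - 8185 = 37854$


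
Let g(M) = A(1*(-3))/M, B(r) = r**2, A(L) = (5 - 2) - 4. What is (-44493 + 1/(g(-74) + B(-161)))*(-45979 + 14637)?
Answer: 2674866389427622/1918155 ≈ 1.3945e+9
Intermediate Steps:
A(L) = -1 (A(L) = 3 - 4 = -1)
g(M) = -1/M
(-44493 + 1/(g(-74) + B(-161)))*(-45979 + 14637) = (-44493 + 1/(-1/(-74) + (-161)**2))*(-45979 + 14637) = (-44493 + 1/(-1*(-1/74) + 25921))*(-31342) = (-44493 + 1/(1/74 + 25921))*(-31342) = (-44493 + 1/(1918155/74))*(-31342) = (-44493 + 74/1918155)*(-31342) = -85344470341/1918155*(-31342) = 2674866389427622/1918155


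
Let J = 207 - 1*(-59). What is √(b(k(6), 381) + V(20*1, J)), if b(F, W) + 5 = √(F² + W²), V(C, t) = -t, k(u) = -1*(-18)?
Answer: √(-271 + 3*√16165) ≈ 10.508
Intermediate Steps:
k(u) = 18
J = 266 (J = 207 + 59 = 266)
b(F, W) = -5 + √(F² + W²)
√(b(k(6), 381) + V(20*1, J)) = √((-5 + √(18² + 381²)) - 1*266) = √((-5 + √(324 + 145161)) - 266) = √((-5 + √145485) - 266) = √((-5 + 3*√16165) - 266) = √(-271 + 3*√16165)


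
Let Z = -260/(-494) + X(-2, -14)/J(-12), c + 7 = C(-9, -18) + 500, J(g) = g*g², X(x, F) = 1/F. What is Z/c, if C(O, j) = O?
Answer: 241939/222469632 ≈ 0.0010875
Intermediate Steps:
J(g) = g³
c = 484 (c = -7 + (-9 + 500) = -7 + 491 = 484)
Z = 241939/459648 (Z = -260/(-494) + 1/((-14)*((-12)³)) = -260*(-1/494) - 1/14/(-1728) = 10/19 - 1/14*(-1/1728) = 10/19 + 1/24192 = 241939/459648 ≈ 0.52636)
Z/c = (241939/459648)/484 = (241939/459648)*(1/484) = 241939/222469632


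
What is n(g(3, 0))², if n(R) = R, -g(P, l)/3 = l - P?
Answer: 81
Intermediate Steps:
g(P, l) = -3*l + 3*P (g(P, l) = -3*(l - P) = -3*l + 3*P)
n(g(3, 0))² = (-3*0 + 3*3)² = (0 + 9)² = 9² = 81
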